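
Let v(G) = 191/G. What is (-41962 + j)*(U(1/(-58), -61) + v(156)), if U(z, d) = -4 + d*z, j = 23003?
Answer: 147861241/4524 ≈ 32684.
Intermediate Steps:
(-41962 + j)*(U(1/(-58), -61) + v(156)) = (-41962 + 23003)*((-4 - 61/(-58)) + 191/156) = -18959*((-4 - 61*(-1/58)) + 191*(1/156)) = -18959*((-4 + 61/58) + 191/156) = -18959*(-171/58 + 191/156) = -18959*(-7799/4524) = 147861241/4524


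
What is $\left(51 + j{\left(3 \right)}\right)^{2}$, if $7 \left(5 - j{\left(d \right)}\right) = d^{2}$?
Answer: $\frac{146689}{49} \approx 2993.7$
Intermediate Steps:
$j{\left(d \right)} = 5 - \frac{d^{2}}{7}$
$\left(51 + j{\left(3 \right)}\right)^{2} = \left(51 + \left(5 - \frac{3^{2}}{7}\right)\right)^{2} = \left(51 + \left(5 - \frac{9}{7}\right)\right)^{2} = \left(51 + \frac{26}{7}\right)^{2} = \left(\frac{383}{7}\right)^{2} = \frac{146689}{49}$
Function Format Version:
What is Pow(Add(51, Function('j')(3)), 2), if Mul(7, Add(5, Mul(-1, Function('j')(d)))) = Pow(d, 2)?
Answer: Rational(146689, 49) ≈ 2993.7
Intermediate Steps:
Function('j')(d) = Add(5, Mul(Rational(-1, 7), Pow(d, 2)))
Pow(Add(51, Function('j')(3)), 2) = Pow(Add(51, Add(5, Mul(Rational(-1, 7), Pow(3, 2)))), 2) = Pow(Add(51, Add(5, Mul(Rational(-1, 7), 9))), 2) = Pow(Add(51, Add(5, Rational(-9, 7))), 2) = Pow(Add(51, Rational(26, 7)), 2) = Pow(Rational(383, 7), 2) = Rational(146689, 49)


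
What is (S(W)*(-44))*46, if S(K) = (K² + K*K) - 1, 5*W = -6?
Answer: -95128/25 ≈ -3805.1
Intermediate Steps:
W = -6/5 (W = (⅕)*(-6) = -6/5 ≈ -1.2000)
S(K) = -1 + 2*K² (S(K) = (K² + K²) - 1 = 2*K² - 1 = -1 + 2*K²)
(S(W)*(-44))*46 = ((-1 + 2*(-6/5)²)*(-44))*46 = ((-1 + 2*(36/25))*(-44))*46 = ((-1 + 72/25)*(-44))*46 = ((47/25)*(-44))*46 = -2068/25*46 = -95128/25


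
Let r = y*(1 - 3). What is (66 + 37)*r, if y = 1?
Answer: -206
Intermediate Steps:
r = -2 (r = 1*(1 - 3) = 1*(-2) = -2)
(66 + 37)*r = (66 + 37)*(-2) = 103*(-2) = -206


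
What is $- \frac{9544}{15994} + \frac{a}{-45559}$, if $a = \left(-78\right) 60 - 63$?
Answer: $- \frac{179477777}{364335323} \approx -0.49262$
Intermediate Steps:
$a = -4743$ ($a = -4680 - 63 = -4743$)
$- \frac{9544}{15994} + \frac{a}{-45559} = - \frac{9544}{15994} - \frac{4743}{-45559} = \left(-9544\right) \frac{1}{15994} - - \frac{4743}{45559} = - \frac{4772}{7997} + \frac{4743}{45559} = - \frac{179477777}{364335323}$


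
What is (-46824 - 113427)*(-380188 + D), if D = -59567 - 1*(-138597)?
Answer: 48260870658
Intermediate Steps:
D = 79030 (D = -59567 + 138597 = 79030)
(-46824 - 113427)*(-380188 + D) = (-46824 - 113427)*(-380188 + 79030) = -160251*(-301158) = 48260870658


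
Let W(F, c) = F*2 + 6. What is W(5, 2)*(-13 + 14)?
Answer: 16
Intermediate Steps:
W(F, c) = 6 + 2*F (W(F, c) = 2*F + 6 = 6 + 2*F)
W(5, 2)*(-13 + 14) = (6 + 2*5)*(-13 + 14) = (6 + 10)*1 = 16*1 = 16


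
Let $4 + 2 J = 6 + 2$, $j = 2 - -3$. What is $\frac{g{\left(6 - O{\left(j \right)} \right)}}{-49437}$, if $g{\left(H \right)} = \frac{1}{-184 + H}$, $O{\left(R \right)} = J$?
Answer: $\frac{1}{8898660} \approx 1.1238 \cdot 10^{-7}$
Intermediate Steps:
$j = 5$ ($j = 2 + 3 = 5$)
$J = 2$ ($J = -2 + \frac{6 + 2}{2} = -2 + \frac{1}{2} \cdot 8 = -2 + 4 = 2$)
$O{\left(R \right)} = 2$
$\frac{g{\left(6 - O{\left(j \right)} \right)}}{-49437} = \frac{1}{\left(-184 + \left(6 - 2\right)\right) \left(-49437\right)} = \frac{1}{-184 + \left(6 - 2\right)} \left(- \frac{1}{49437}\right) = \frac{1}{-184 + 4} \left(- \frac{1}{49437}\right) = \frac{1}{-180} \left(- \frac{1}{49437}\right) = \left(- \frac{1}{180}\right) \left(- \frac{1}{49437}\right) = \frac{1}{8898660}$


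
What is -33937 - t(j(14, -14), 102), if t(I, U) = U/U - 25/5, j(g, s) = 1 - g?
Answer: -33933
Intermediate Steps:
t(I, U) = -4 (t(I, U) = 1 - 25*⅕ = 1 - 5 = -4)
-33937 - t(j(14, -14), 102) = -33937 - 1*(-4) = -33937 + 4 = -33933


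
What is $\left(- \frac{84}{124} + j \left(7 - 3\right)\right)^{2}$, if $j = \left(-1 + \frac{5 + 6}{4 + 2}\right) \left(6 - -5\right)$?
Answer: $\frac{11202409}{8649} \approx 1295.2$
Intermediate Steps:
$j = \frac{55}{6}$ ($j = \left(-1 + \frac{11}{6}\right) \left(6 + 5\right) = \left(-1 + 11 \cdot \frac{1}{6}\right) 11 = \left(-1 + \frac{11}{6}\right) 11 = \frac{5}{6} \cdot 11 = \frac{55}{6} \approx 9.1667$)
$\left(- \frac{84}{124} + j \left(7 - 3\right)\right)^{2} = \left(- \frac{84}{124} + \frac{55 \left(7 - 3\right)}{6}\right)^{2} = \left(\left(-84\right) \frac{1}{124} + \frac{55}{6} \cdot 4\right)^{2} = \left(- \frac{21}{31} + \frac{110}{3}\right)^{2} = \left(\frac{3347}{93}\right)^{2} = \frac{11202409}{8649}$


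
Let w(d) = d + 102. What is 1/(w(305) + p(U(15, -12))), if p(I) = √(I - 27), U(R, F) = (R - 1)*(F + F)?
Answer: 37/15092 - I*√3/15092 ≈ 0.0024516 - 0.00011477*I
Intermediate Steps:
U(R, F) = 2*F*(-1 + R) (U(R, F) = (-1 + R)*(2*F) = 2*F*(-1 + R))
p(I) = √(-27 + I)
w(d) = 102 + d
1/(w(305) + p(U(15, -12))) = 1/((102 + 305) + √(-27 + 2*(-12)*(-1 + 15))) = 1/(407 + √(-27 + 2*(-12)*14)) = 1/(407 + √(-27 - 336)) = 1/(407 + √(-363)) = 1/(407 + 11*I*√3)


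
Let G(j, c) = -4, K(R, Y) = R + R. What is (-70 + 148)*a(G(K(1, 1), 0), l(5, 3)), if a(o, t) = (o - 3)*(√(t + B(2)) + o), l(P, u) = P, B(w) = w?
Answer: 2184 - 546*√7 ≈ 739.42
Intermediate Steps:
K(R, Y) = 2*R
a(o, t) = (-3 + o)*(o + √(2 + t)) (a(o, t) = (o - 3)*(√(t + 2) + o) = (-3 + o)*(√(2 + t) + o) = (-3 + o)*(o + √(2 + t)))
(-70 + 148)*a(G(K(1, 1), 0), l(5, 3)) = (-70 + 148)*((-4)² - 3*(-4) - 3*√(2 + 5) - 4*√(2 + 5)) = 78*(16 + 12 - 3*√7 - 4*√7) = 78*(28 - 7*√7) = 2184 - 546*√7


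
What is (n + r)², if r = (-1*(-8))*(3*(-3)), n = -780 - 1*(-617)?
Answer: 55225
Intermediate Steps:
n = -163 (n = -780 + 617 = -163)
r = -72 (r = 8*(-9) = -72)
(n + r)² = (-163 - 72)² = (-235)² = 55225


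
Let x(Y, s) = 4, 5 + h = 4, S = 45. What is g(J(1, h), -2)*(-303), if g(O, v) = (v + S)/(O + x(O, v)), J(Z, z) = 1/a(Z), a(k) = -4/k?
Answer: -17372/5 ≈ -3474.4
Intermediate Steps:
h = -1 (h = -5 + 4 = -1)
J(Z, z) = -Z/4 (J(Z, z) = 1/(-4/Z) = -Z/4)
g(O, v) = (45 + v)/(4 + O) (g(O, v) = (v + 45)/(O + 4) = (45 + v)/(4 + O))
g(J(1, h), -2)*(-303) = ((45 - 2)/(4 - 1/4*1))*(-303) = (43/(4 - 1/4))*(-303) = (43/(15/4))*(-303) = ((4/15)*43)*(-303) = (172/15)*(-303) = -17372/5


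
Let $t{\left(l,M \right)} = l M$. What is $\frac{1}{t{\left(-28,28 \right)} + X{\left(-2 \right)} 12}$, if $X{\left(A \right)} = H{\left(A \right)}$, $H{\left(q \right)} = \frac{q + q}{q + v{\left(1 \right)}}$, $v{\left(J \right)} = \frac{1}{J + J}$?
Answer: $- \frac{1}{752} \approx -0.0013298$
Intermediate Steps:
$v{\left(J \right)} = \frac{1}{2 J}$
$t{\left(l,M \right)} = M l$
$H{\left(q \right)} = \frac{2 q}{\frac{1}{2} + q}$ ($H{\left(q \right)} = \frac{q + q}{q + \frac{1}{2 \cdot 1}} = \frac{2 q}{q + \frac{1}{2} \cdot 1} = \frac{2 q}{q + \frac{1}{2}} = \frac{2 q}{\frac{1}{2} + q}$)
$X{\left(A \right)} = \frac{4 A}{1 + 2 A}$
$\frac{1}{t{\left(-28,28 \right)} + X{\left(-2 \right)} 12} = \frac{1}{28 \left(-28\right) + 4 \left(-2\right) \frac{1}{1 + 2 \left(-2\right)} 12} = \frac{1}{-784 + 4 \left(-2\right) \frac{1}{1 - 4} \cdot 12} = \frac{1}{-784 + 4 \left(-2\right) \frac{1}{-3} \cdot 12} = \frac{1}{-784 + 4 \left(-2\right) \left(- \frac{1}{3}\right) 12} = \frac{1}{-784 + \frac{8}{3} \cdot 12} = \frac{1}{-784 + 32} = \frac{1}{-752} = - \frac{1}{752}$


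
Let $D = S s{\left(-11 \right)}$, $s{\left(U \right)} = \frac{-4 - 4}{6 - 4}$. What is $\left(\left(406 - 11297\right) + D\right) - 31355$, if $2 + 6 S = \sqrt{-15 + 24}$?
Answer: $- \frac{126740}{3} \approx -42247.0$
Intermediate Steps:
$S = \frac{1}{6}$ ($S = - \frac{1}{3} + \frac{\sqrt{-15 + 24}}{6} = - \frac{1}{3} + \frac{\sqrt{9}}{6} = - \frac{1}{3} + \frac{1}{6} \cdot 3 = - \frac{1}{3} + \frac{1}{2} = \frac{1}{6} \approx 0.16667$)
$s{\left(U \right)} = -4$ ($s{\left(U \right)} = - \frac{8}{2} = \left(-8\right) \frac{1}{2} = -4$)
$D = - \frac{2}{3}$ ($D = \frac{1}{6} \left(-4\right) = - \frac{2}{3} \approx -0.66667$)
$\left(\left(406 - 11297\right) + D\right) - 31355 = \left(\left(406 - 11297\right) - \frac{2}{3}\right) - 31355 = \left(-10891 - \frac{2}{3}\right) - 31355 = - \frac{32675}{3} - 31355 = - \frac{126740}{3}$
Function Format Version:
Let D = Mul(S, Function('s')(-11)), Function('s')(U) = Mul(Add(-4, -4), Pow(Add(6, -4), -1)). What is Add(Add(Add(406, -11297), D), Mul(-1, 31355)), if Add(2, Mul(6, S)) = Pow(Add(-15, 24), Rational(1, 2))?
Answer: Rational(-126740, 3) ≈ -42247.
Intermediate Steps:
S = Rational(1, 6) (S = Add(Rational(-1, 3), Mul(Rational(1, 6), Pow(Add(-15, 24), Rational(1, 2)))) = Add(Rational(-1, 3), Mul(Rational(1, 6), Pow(9, Rational(1, 2)))) = Add(Rational(-1, 3), Mul(Rational(1, 6), 3)) = Add(Rational(-1, 3), Rational(1, 2)) = Rational(1, 6) ≈ 0.16667)
Function('s')(U) = -4 (Function('s')(U) = Mul(-8, Pow(2, -1)) = Mul(-8, Rational(1, 2)) = -4)
D = Rational(-2, 3) (D = Mul(Rational(1, 6), -4) = Rational(-2, 3) ≈ -0.66667)
Add(Add(Add(406, -11297), D), Mul(-1, 31355)) = Add(Add(Add(406, -11297), Rational(-2, 3)), Mul(-1, 31355)) = Add(Add(-10891, Rational(-2, 3)), -31355) = Add(Rational(-32675, 3), -31355) = Rational(-126740, 3)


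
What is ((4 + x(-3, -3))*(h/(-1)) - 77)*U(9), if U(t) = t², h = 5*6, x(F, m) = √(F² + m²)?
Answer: -15957 - 7290*√2 ≈ -26267.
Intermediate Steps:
h = 30
((4 + x(-3, -3))*(h/(-1)) - 77)*U(9) = ((4 + √((-3)² + (-3)²))*(30/(-1)) - 77)*9² = ((4 + √(9 + 9))*(30*(-1)) - 77)*81 = ((4 + √18)*(-30) - 77)*81 = ((4 + 3*√2)*(-30) - 77)*81 = ((-120 - 90*√2) - 77)*81 = (-197 - 90*√2)*81 = -15957 - 7290*√2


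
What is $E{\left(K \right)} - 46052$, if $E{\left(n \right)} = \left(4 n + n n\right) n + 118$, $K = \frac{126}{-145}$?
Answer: $- \frac{140028333046}{3048625} \approx -45932.0$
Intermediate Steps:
$K = - \frac{126}{145}$ ($K = 126 \left(- \frac{1}{145}\right) = - \frac{126}{145} \approx -0.86897$)
$E{\left(n \right)} = 118 + n \left(n^{2} + 4 n\right)$ ($E{\left(n \right)} = \left(4 n + n^{2}\right) n + 118 = \left(n^{2} + 4 n\right) n + 118 = n \left(n^{2} + 4 n\right) + 118 = 118 + n \left(n^{2} + 4 n\right)$)
$E{\left(K \right)} - 46052 = \left(118 + \left(- \frac{126}{145}\right)^{3} + 4 \left(- \frac{126}{145}\right)^{2}\right) - 46052 = \left(118 - \frac{2000376}{3048625} + 4 \cdot \frac{15876}{21025}\right) - 46052 = \left(118 - \frac{2000376}{3048625} + \frac{63504}{21025}\right) - 46052 = \frac{366945454}{3048625} - 46052 = - \frac{140028333046}{3048625}$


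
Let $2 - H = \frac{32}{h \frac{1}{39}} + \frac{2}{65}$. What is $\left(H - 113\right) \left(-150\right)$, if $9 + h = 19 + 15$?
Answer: $\frac{313854}{13} \approx 24143.0$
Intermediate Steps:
$h = 25$ ($h = -9 + \left(19 + 15\right) = -9 + 34 = 25$)
$H = - \frac{15584}{325}$ ($H = 2 - \left(\frac{32}{25 \cdot \frac{1}{39}} + \frac{2}{65}\right) = 2 - \left(\frac{32}{25 \cdot \frac{1}{39}} + 2 \cdot \frac{1}{65}\right) = 2 - \left(\frac{32}{\frac{25}{39}} + \frac{2}{65}\right) = 2 - \left(32 \cdot \frac{39}{25} + \frac{2}{65}\right) = 2 - \left(\frac{1248}{25} + \frac{2}{65}\right) = 2 - \frac{16234}{325} = - \frac{15584}{325} \approx -47.951$)
$\left(H - 113\right) \left(-150\right) = \left(- \frac{15584}{325} - 113\right) \left(-150\right) = \left(- \frac{52309}{325}\right) \left(-150\right) = \frac{313854}{13}$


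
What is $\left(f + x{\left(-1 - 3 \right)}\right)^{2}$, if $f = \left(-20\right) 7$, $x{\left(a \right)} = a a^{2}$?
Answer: $41616$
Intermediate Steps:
$x{\left(a \right)} = a^{3}$
$f = -140$
$\left(f + x{\left(-1 - 3 \right)}\right)^{2} = \left(-140 + \left(-1 - 3\right)^{3}\right)^{2} = \left(-140 + \left(-4\right)^{3}\right)^{2} = \left(-140 - 64\right)^{2} = \left(-204\right)^{2} = 41616$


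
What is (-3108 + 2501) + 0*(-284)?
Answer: -607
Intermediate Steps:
(-3108 + 2501) + 0*(-284) = -607 + 0 = -607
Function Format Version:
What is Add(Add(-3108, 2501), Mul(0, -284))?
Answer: -607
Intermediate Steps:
Add(Add(-3108, 2501), Mul(0, -284)) = Add(-607, 0) = -607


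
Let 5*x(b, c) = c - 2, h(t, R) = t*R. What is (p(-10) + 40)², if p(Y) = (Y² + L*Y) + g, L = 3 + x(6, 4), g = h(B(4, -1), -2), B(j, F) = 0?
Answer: 11236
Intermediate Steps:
h(t, R) = R*t
g = 0 (g = -2*0 = 0)
x(b, c) = -⅖ + c/5 (x(b, c) = (c - 2)/5 = (-2 + c)/5 = -⅖ + c/5)
L = 17/5 (L = 3 + (-⅖ + (⅕)*4) = 3 + (-⅖ + ⅘) = 3 + ⅖ = 17/5 ≈ 3.4000)
p(Y) = Y² + 17*Y/5 (p(Y) = (Y² + 17*Y/5) + 0 = Y² + 17*Y/5)
(p(-10) + 40)² = ((⅕)*(-10)*(17 + 5*(-10)) + 40)² = ((⅕)*(-10)*(17 - 50) + 40)² = ((⅕)*(-10)*(-33) + 40)² = (66 + 40)² = 106² = 11236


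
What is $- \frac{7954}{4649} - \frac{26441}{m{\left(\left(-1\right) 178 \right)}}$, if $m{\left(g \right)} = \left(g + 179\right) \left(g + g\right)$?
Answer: $\frac{120092585}{1655044} \approx 72.562$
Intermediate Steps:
$m{\left(g \right)} = 2 g \left(179 + g\right)$ ($m{\left(g \right)} = \left(179 + g\right) 2 g = 2 g \left(179 + g\right)$)
$- \frac{7954}{4649} - \frac{26441}{m{\left(\left(-1\right) 178 \right)}} = - \frac{7954}{4649} - \frac{26441}{2 \left(\left(-1\right) 178\right) \left(179 - 178\right)} = \left(-7954\right) \frac{1}{4649} - \frac{26441}{2 \left(-178\right) \left(179 - 178\right)} = - \frac{7954}{4649} - \frac{26441}{2 \left(-178\right) 1} = - \frac{7954}{4649} - \frac{26441}{-356} = - \frac{7954}{4649} - - \frac{26441}{356} = - \frac{7954}{4649} + \frac{26441}{356} = \frac{120092585}{1655044}$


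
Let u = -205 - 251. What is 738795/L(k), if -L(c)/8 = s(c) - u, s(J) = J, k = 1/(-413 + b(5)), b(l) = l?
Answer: -37678545/186047 ≈ -202.52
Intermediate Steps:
k = -1/408 (k = 1/(-413 + 5) = 1/(-408) = -1/408 ≈ -0.0024510)
u = -456
L(c) = -3648 - 8*c (L(c) = -8*(c - 1*(-456)) = -8*(c + 456) = -8*(456 + c) = -3648 - 8*c)
738795/L(k) = 738795/(-3648 - 8*(-1/408)) = 738795/(-3648 + 1/51) = 738795/(-186047/51) = 738795*(-51/186047) = -37678545/186047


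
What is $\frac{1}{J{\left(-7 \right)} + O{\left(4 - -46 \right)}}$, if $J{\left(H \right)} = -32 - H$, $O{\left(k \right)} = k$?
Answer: $\frac{1}{25} \approx 0.04$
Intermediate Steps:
$\frac{1}{J{\left(-7 \right)} + O{\left(4 - -46 \right)}} = \frac{1}{\left(-32 - -7\right) + \left(4 - -46\right)} = \frac{1}{\left(-32 + 7\right) + \left(4 + 46\right)} = \frac{1}{-25 + 50} = \frac{1}{25}$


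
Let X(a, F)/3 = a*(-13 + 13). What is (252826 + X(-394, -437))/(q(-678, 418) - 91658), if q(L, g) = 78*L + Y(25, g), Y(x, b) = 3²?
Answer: -252826/144533 ≈ -1.7493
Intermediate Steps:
Y(x, b) = 9
q(L, g) = 9 + 78*L (q(L, g) = 78*L + 9 = 9 + 78*L)
X(a, F) = 0 (X(a, F) = 3*(a*(-13 + 13)) = 3*(a*0) = 3*0 = 0)
(252826 + X(-394, -437))/(q(-678, 418) - 91658) = (252826 + 0)/((9 + 78*(-678)) - 91658) = 252826/((9 - 52884) - 91658) = 252826/(-52875 - 91658) = 252826/(-144533) = 252826*(-1/144533) = -252826/144533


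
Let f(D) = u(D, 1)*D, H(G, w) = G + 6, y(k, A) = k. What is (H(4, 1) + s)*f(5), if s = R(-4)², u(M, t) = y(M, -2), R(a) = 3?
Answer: 475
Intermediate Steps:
H(G, w) = 6 + G
u(M, t) = M
f(D) = D² (f(D) = D*D = D²)
s = 9 (s = 3² = 9)
(H(4, 1) + s)*f(5) = ((6 + 4) + 9)*5² = (10 + 9)*25 = 19*25 = 475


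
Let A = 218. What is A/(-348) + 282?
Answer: 48959/174 ≈ 281.37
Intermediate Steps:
A/(-348) + 282 = 218/(-348) + 282 = 218*(-1/348) + 282 = -109/174 + 282 = 48959/174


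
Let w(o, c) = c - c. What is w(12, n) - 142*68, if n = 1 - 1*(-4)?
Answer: -9656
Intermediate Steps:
n = 5 (n = 1 + 4 = 5)
w(o, c) = 0
w(12, n) - 142*68 = 0 - 142*68 = 0 - 9656 = -9656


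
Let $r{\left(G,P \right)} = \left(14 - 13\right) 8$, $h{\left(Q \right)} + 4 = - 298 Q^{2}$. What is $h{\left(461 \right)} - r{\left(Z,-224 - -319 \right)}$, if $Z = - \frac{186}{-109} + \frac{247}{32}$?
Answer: $-63331270$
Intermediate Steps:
$h{\left(Q \right)} = -4 - 298 Q^{2}$
$Z = \frac{32875}{3488}$ ($Z = \left(-186\right) \left(- \frac{1}{109}\right) + 247 \cdot \frac{1}{32} = \frac{186}{109} + \frac{247}{32} = \frac{32875}{3488} \approx 9.4252$)
$r{\left(G,P \right)} = 8$ ($r{\left(G,P \right)} = \left(14 - 13\right) 8 = 1 \cdot 8 = 8$)
$h{\left(461 \right)} - r{\left(Z,-224 - -319 \right)} = \left(-4 - 298 \cdot 461^{2}\right) - 8 = \left(-4 - 63331258\right) - 8 = -63331262 - 8 = -63331270$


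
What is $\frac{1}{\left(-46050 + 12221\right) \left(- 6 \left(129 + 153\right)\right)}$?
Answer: $\frac{1}{57238668} \approx 1.7471 \cdot 10^{-8}$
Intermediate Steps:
$\frac{1}{\left(-46050 + 12221\right) \left(- 6 \left(129 + 153\right)\right)} = \frac{1}{\left(-33829\right) \left(\left(-6\right) 282\right)} = - \frac{1}{33829 \left(-1692\right)} = \left(- \frac{1}{33829}\right) \left(- \frac{1}{1692}\right) = \frac{1}{57238668}$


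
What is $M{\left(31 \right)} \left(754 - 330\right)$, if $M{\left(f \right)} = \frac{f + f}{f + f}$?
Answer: $424$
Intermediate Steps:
$M{\left(f \right)} = 1$ ($M{\left(f \right)} = \frac{2 f}{2 f} = 2 f \frac{1}{2 f} = 1$)
$M{\left(31 \right)} \left(754 - 330\right) = 1 \left(754 - 330\right) = 1 \cdot 424 = 424$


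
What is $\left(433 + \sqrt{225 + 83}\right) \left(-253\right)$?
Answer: $-109549 - 506 \sqrt{77} \approx -1.1399 \cdot 10^{5}$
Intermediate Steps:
$\left(433 + \sqrt{225 + 83}\right) \left(-253\right) = \left(433 + \sqrt{308}\right) \left(-253\right) = \left(433 + 2 \sqrt{77}\right) \left(-253\right) = -109549 - 506 \sqrt{77}$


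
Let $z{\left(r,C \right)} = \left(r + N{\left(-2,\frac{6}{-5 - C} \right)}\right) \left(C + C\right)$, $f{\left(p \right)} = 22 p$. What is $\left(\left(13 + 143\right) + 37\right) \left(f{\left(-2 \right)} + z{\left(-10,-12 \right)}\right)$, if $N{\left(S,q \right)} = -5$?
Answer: $60988$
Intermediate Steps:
$z{\left(r,C \right)} = 2 C \left(-5 + r\right)$ ($z{\left(r,C \right)} = \left(r - 5\right) \left(C + C\right) = \left(-5 + r\right) 2 C = 2 C \left(-5 + r\right)$)
$\left(\left(13 + 143\right) + 37\right) \left(f{\left(-2 \right)} + z{\left(-10,-12 \right)}\right) = \left(\left(13 + 143\right) + 37\right) \left(22 \left(-2\right) + 2 \left(-12\right) \left(-5 - 10\right)\right) = \left(156 + 37\right) \left(-44 + 2 \left(-12\right) \left(-15\right)\right) = 193 \left(-44 + 360\right) = 193 \cdot 316 = 60988$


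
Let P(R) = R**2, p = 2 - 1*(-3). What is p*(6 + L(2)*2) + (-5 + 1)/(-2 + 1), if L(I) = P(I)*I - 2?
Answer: 94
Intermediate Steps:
p = 5 (p = 2 + 3 = 5)
L(I) = -2 + I**3 (L(I) = I**2*I - 2 = I**3 - 2 = -2 + I**3)
p*(6 + L(2)*2) + (-5 + 1)/(-2 + 1) = 5*(6 + (-2 + 2**3)*2) + (-5 + 1)/(-2 + 1) = 5*(6 + (-2 + 8)*2) - 4/(-1) = 5*(6 + 6*2) - 4*(-1) = 5*(6 + 12) + 4 = 5*18 + 4 = 90 + 4 = 94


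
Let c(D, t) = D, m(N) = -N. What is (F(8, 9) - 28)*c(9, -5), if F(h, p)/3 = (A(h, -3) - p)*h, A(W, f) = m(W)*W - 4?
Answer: -16884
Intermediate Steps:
A(W, f) = -4 - W² (A(W, f) = (-W)*W - 4 = -W² - 4 = -4 - W²)
F(h, p) = 3*h*(-4 - p - h²) (F(h, p) = 3*(((-4 - h²) - p)*h) = 3*((-4 - p - h²)*h) = 3*(h*(-4 - p - h²)) = 3*h*(-4 - p - h²))
(F(8, 9) - 28)*c(9, -5) = (-3*8*(4 + 9 + 8²) - 28)*9 = (-3*8*(4 + 9 + 64) - 28)*9 = (-3*8*77 - 28)*9 = (-1848 - 28)*9 = -1876*9 = -16884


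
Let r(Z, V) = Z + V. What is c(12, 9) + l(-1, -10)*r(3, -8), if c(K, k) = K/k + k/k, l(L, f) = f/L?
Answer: -143/3 ≈ -47.667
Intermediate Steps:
r(Z, V) = V + Z
c(K, k) = 1 + K/k (c(K, k) = K/k + 1 = 1 + K/k)
c(12, 9) + l(-1, -10)*r(3, -8) = (12 + 9)/9 + (-10/(-1))*(-8 + 3) = (⅑)*21 - 10*(-1)*(-5) = 7/3 + 10*(-5) = 7/3 - 50 = -143/3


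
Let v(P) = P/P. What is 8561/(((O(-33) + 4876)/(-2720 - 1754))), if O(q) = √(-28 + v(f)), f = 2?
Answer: -186760132664/23775403 + 114905742*I*√3/23775403 ≈ -7855.2 + 8.3709*I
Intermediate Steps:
v(P) = 1
O(q) = 3*I*√3 (O(q) = √(-28 + 1) = √(-27) = 3*I*√3)
8561/(((O(-33) + 4876)/(-2720 - 1754))) = 8561/(((3*I*√3 + 4876)/(-2720 - 1754))) = 8561/(((4876 + 3*I*√3)/(-4474))) = 8561/(((4876 + 3*I*√3)*(-1/4474))) = 8561/(-2438/2237 - 3*I*√3/4474)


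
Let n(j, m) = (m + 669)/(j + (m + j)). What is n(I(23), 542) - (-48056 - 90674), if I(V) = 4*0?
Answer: 75192871/542 ≈ 1.3873e+5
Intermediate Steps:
I(V) = 0
n(j, m) = (669 + m)/(m + 2*j) (n(j, m) = (669 + m)/(j + (j + m)) = (669 + m)/(m + 2*j))
n(I(23), 542) - (-48056 - 90674) = (669 + 542)/(542 + 2*0) - (-48056 - 90674) = 1211/(542 + 0) - 1*(-138730) = 1211/542 + 138730 = 75192871/542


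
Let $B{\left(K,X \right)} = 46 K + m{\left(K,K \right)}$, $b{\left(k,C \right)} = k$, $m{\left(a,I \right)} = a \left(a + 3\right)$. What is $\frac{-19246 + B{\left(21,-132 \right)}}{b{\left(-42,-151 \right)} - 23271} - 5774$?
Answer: $- \frac{134591486}{23313} \approx -5773.2$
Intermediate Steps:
$m{\left(a,I \right)} = a \left(3 + a\right)$
$B{\left(K,X \right)} = 46 K + K \left(3 + K\right)$
$\frac{-19246 + B{\left(21,-132 \right)}}{b{\left(-42,-151 \right)} - 23271} - 5774 = \frac{-19246 + 21 \left(49 + 21\right)}{-42 - 23271} - 5774 = \frac{-19246 + 21 \cdot 70}{-23313} - 5774 = \left(-19246 + 1470\right) \left(- \frac{1}{23313}\right) - 5774 = \left(-17776\right) \left(- \frac{1}{23313}\right) - 5774 = \frac{17776}{23313} - 5774 = - \frac{134591486}{23313}$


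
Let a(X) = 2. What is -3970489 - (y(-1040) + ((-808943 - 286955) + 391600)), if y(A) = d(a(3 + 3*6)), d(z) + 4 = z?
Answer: -3266189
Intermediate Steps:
d(z) = -4 + z
y(A) = -2 (y(A) = -4 + 2 = -2)
-3970489 - (y(-1040) + ((-808943 - 286955) + 391600)) = -3970489 - (-2 + ((-808943 - 286955) + 391600)) = -3970489 - (-2 + (-1095898 + 391600)) = -3970489 - (-2 - 704298) = -3970489 - 1*(-704300) = -3970489 + 704300 = -3266189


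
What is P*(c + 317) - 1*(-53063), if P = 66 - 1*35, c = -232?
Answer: 55698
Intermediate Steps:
P = 31 (P = 66 - 35 = 31)
P*(c + 317) - 1*(-53063) = 31*(-232 + 317) - 1*(-53063) = 31*85 + 53063 = 2635 + 53063 = 55698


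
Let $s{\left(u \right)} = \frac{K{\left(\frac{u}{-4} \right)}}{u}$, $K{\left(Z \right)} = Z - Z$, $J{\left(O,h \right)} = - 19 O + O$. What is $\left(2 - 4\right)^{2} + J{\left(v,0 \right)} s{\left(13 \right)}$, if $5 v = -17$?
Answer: $4$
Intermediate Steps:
$v = - \frac{17}{5}$ ($v = \frac{1}{5} \left(-17\right) = - \frac{17}{5} \approx -3.4$)
$J{\left(O,h \right)} = - 18 O$
$K{\left(Z \right)} = 0$
$s{\left(u \right)} = 0$ ($s{\left(u \right)} = \frac{0}{u} = 0$)
$\left(2 - 4\right)^{2} + J{\left(v,0 \right)} s{\left(13 \right)} = \left(2 - 4\right)^{2} + \left(-18\right) \left(- \frac{17}{5}\right) 0 = \left(-2\right)^{2} + \frac{306}{5} \cdot 0 = 4 + 0 = 4$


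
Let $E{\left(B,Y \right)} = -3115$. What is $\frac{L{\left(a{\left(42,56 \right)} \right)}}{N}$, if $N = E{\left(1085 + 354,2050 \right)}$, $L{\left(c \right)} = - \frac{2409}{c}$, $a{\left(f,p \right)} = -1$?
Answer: $- \frac{2409}{3115} \approx -0.77335$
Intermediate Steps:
$N = -3115$
$\frac{L{\left(a{\left(42,56 \right)} \right)}}{N} = \frac{\left(-2409\right) \frac{1}{-1}}{-3115} = \left(-2409\right) \left(-1\right) \left(- \frac{1}{3115}\right) = 2409 \left(- \frac{1}{3115}\right) = - \frac{2409}{3115}$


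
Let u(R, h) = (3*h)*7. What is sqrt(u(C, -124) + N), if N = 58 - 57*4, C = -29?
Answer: I*sqrt(2774) ≈ 52.669*I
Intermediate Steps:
u(R, h) = 21*h
N = -170 (N = 58 - 228 = -170)
sqrt(u(C, -124) + N) = sqrt(21*(-124) - 170) = sqrt(-2604 - 170) = sqrt(-2774) = I*sqrt(2774)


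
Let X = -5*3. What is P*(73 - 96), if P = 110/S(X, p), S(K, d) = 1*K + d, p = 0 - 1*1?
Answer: 1265/8 ≈ 158.13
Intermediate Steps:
p = -1 (p = 0 - 1 = -1)
X = -15 ≈ -15.000
S(K, d) = K + d
P = -55/8 (P = 110/(-15 - 1) = 110/(-16) = 110*(-1/16) = -55/8 ≈ -6.8750)
P*(73 - 96) = -55*(73 - 96)/8 = -55/8*(-23) = 1265/8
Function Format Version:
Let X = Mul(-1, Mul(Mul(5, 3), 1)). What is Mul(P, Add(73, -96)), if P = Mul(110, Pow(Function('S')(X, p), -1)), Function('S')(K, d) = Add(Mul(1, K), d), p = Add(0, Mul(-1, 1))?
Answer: Rational(1265, 8) ≈ 158.13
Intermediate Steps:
p = -1 (p = Add(0, -1) = -1)
X = -15 (X = Mul(-1, Mul(15, 1)) = Mul(-1, 15) = -15)
Function('S')(K, d) = Add(K, d)
P = Rational(-55, 8) (P = Mul(110, Pow(Add(-15, -1), -1)) = Mul(110, Pow(-16, -1)) = Mul(110, Rational(-1, 16)) = Rational(-55, 8) ≈ -6.8750)
Mul(P, Add(73, -96)) = Mul(Rational(-55, 8), Add(73, -96)) = Mul(Rational(-55, 8), -23) = Rational(1265, 8)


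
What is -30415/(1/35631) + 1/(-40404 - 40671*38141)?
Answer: -3351157694156262376/3092281575 ≈ -1.0837e+9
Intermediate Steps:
-30415/(1/35631) + 1/(-40404 - 40671*38141) = -30415/1/35631 + (1/38141)/(-81075) = -30415*35631 - 1/81075*1/38141 = -1083716865 - 1/3092281575 = -3351157694156262376/3092281575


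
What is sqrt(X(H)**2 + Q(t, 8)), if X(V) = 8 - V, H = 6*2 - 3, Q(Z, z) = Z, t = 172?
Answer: sqrt(173) ≈ 13.153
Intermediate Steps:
H = 9 (H = 12 - 3 = 9)
sqrt(X(H)**2 + Q(t, 8)) = sqrt((8 - 1*9)**2 + 172) = sqrt((8 - 9)**2 + 172) = sqrt((-1)**2 + 172) = sqrt(1 + 172) = sqrt(173)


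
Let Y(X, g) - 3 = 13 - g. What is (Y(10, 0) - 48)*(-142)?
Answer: 4544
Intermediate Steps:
Y(X, g) = 16 - g (Y(X, g) = 3 + (13 - g) = 16 - g)
(Y(10, 0) - 48)*(-142) = ((16 - 1*0) - 48)*(-142) = ((16 + 0) - 48)*(-142) = (16 - 48)*(-142) = -32*(-142) = 4544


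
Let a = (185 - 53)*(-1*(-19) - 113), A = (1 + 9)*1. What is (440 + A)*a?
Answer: -5583600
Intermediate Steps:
A = 10 (A = 10*1 = 10)
a = -12408 (a = 132*(19 - 113) = 132*(-94) = -12408)
(440 + A)*a = (440 + 10)*(-12408) = 450*(-12408) = -5583600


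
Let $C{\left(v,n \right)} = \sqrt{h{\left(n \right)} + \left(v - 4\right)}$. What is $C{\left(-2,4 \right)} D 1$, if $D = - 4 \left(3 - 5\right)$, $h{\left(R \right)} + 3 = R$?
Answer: $8 i \sqrt{5} \approx 17.889 i$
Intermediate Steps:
$h{\left(R \right)} = -3 + R$
$C{\left(v,n \right)} = \sqrt{-7 + n + v}$ ($C{\left(v,n \right)} = \sqrt{\left(-3 + n\right) + \left(v - 4\right)} = \sqrt{\left(-3 + n\right) + \left(-4 + v\right)} = \sqrt{-7 + n + v}$)
$D = 8$ ($D = \left(-4\right) \left(-2\right) = 8$)
$C{\left(-2,4 \right)} D 1 = \sqrt{-7 + 4 - 2} \cdot 8 \cdot 1 = \sqrt{-5} \cdot 8 \cdot 1 = i \sqrt{5} \cdot 8 \cdot 1 = 8 i \sqrt{5} \cdot 1 = 8 i \sqrt{5}$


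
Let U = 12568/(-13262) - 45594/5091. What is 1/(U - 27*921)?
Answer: -11252807/279934993555 ≈ -4.0198e-5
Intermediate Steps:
U = -111441886/11252807 (U = 12568*(-1/13262) - 45594*1/5091 = -6284/6631 - 15198/1697 = -111441886/11252807 ≈ -9.9035)
1/(U - 27*921) = 1/(-111441886/11252807 - 27*921) = 1/(-111441886/11252807 - 24867) = 1/(-279934993555/11252807) = -11252807/279934993555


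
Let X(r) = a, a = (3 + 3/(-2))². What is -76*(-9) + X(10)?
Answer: 2745/4 ≈ 686.25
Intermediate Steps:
a = 9/4 (a = (3 + 3*(-½))² = (3 - 3/2)² = (3/2)² = 9/4 ≈ 2.2500)
X(r) = 9/4
-76*(-9) + X(10) = -76*(-9) + 9/4 = 684 + 9/4 = 2745/4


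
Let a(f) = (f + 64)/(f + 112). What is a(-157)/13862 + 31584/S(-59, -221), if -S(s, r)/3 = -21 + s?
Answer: 27363619/207930 ≈ 131.60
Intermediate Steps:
S(s, r) = 63 - 3*s (S(s, r) = -3*(-21 + s) = 63 - 3*s)
a(f) = (64 + f)/(112 + f)
a(-157)/13862 + 31584/S(-59, -221) = ((64 - 157)/(112 - 157))/13862 + 31584/(63 - 3*(-59)) = (-93/(-45))*(1/13862) + 31584/(63 + 177) = -1/45*(-93)*(1/13862) + 31584/240 = (31/15)*(1/13862) + 31584*(1/240) = 31/207930 + 658/5 = 27363619/207930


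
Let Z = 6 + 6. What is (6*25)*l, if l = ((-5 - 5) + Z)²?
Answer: 600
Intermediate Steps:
Z = 12
l = 4 (l = ((-5 - 5) + 12)² = (-10 + 12)² = 2² = 4)
(6*25)*l = (6*25)*4 = 150*4 = 600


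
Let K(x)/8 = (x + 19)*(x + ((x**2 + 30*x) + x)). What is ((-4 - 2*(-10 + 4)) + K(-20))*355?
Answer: 684440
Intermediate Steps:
K(x) = 8*(19 + x)*(x**2 + 32*x) (K(x) = 8*((x + 19)*(x + ((x**2 + 30*x) + x))) = 8*((19 + x)*(x + (x**2 + 31*x))) = 8*((19 + x)*(x**2 + 32*x)) = 8*(19 + x)*(x**2 + 32*x))
((-4 - 2*(-10 + 4)) + K(-20))*355 = ((-4 - 2*(-10 + 4)) + 8*(-20)*(608 + (-20)**2 + 51*(-20)))*355 = ((-4 - 2*(-6)) + 8*(-20)*(608 + 400 - 1020))*355 = ((-4 + 12) + 8*(-20)*(-12))*355 = (8 + 1920)*355 = 1928*355 = 684440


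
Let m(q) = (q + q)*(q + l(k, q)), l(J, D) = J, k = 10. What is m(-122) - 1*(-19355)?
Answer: 46683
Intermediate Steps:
m(q) = 2*q*(10 + q) (m(q) = (q + q)*(q + 10) = (2*q)*(10 + q) = 2*q*(10 + q))
m(-122) - 1*(-19355) = 2*(-122)*(10 - 122) - 1*(-19355) = 2*(-122)*(-112) + 19355 = 27328 + 19355 = 46683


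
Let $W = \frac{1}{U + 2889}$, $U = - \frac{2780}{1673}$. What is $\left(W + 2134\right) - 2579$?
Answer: $- \frac{2149578392}{4830517} \approx -445.0$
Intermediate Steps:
$U = - \frac{2780}{1673}$ ($U = \left(-2780\right) \frac{1}{1673} = - \frac{2780}{1673} \approx -1.6617$)
$W = \frac{1673}{4830517}$ ($W = \frac{1}{- \frac{2780}{1673} + 2889} = \frac{1}{\frac{4830517}{1673}} = \frac{1673}{4830517} \approx 0.00034634$)
$\left(W + 2134\right) - 2579 = \left(\frac{1673}{4830517} + 2134\right) - 2579 = \frac{10308324951}{4830517} - 2579 = - \frac{2149578392}{4830517}$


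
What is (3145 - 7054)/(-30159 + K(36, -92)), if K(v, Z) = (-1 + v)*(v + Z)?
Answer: 3909/32119 ≈ 0.12170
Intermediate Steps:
K(v, Z) = (-1 + v)*(Z + v)
(3145 - 7054)/(-30159 + K(36, -92)) = (3145 - 7054)/(-30159 + (36² - 1*(-92) - 1*36 - 92*36)) = -3909/(-30159 + (1296 + 92 - 36 - 3312)) = -3909/(-30159 - 1960) = -3909/(-32119) = -3909*(-1/32119) = 3909/32119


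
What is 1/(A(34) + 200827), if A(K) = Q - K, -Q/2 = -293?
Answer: 1/201379 ≈ 4.9658e-6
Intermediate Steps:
Q = 586 (Q = -2*(-293) = 586)
A(K) = 586 - K
1/(A(34) + 200827) = 1/((586 - 1*34) + 200827) = 1/((586 - 34) + 200827) = 1/(552 + 200827) = 1/201379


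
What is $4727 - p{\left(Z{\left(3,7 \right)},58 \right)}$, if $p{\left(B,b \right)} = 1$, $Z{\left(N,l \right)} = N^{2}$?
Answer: $4726$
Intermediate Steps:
$4727 - p{\left(Z{\left(3,7 \right)},58 \right)} = 4727 - 1 = 4726$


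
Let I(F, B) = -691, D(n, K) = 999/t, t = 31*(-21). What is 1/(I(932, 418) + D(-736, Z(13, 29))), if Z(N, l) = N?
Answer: -217/150280 ≈ -0.0014440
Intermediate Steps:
t = -651
D(n, K) = -333/217 (D(n, K) = 999/(-651) = 999*(-1/651) = -333/217)
1/(I(932, 418) + D(-736, Z(13, 29))) = 1/(-691 - 333/217) = 1/(-150280/217) = -217/150280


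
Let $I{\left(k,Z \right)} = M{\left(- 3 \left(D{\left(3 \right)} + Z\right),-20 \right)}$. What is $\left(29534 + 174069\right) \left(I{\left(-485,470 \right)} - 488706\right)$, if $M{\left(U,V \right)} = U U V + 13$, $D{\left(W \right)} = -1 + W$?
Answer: $-8264207696239$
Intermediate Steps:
$M{\left(U,V \right)} = 13 + V U^{2}$ ($M{\left(U,V \right)} = U^{2} V + 13 = V U^{2} + 13 = 13 + V U^{2}$)
$I{\left(k,Z \right)} = 13 - 20 \left(-6 - 3 Z\right)^{2}$ ($I{\left(k,Z \right)} = 13 - 20 \left(- 3 \left(\left(-1 + 3\right) + Z\right)\right)^{2} = 13 - 20 \left(- 3 \left(2 + Z\right)\right)^{2} = 13 - 20 \left(-6 - 3 Z\right)^{2}$)
$\left(29534 + 174069\right) \left(I{\left(-485,470 \right)} - 488706\right) = \left(29534 + 174069\right) \left(\left(13 - 180 \left(2 + 470\right)^{2}\right) - 488706\right) = 203603 \left(\left(13 - 180 \cdot 472^{2}\right) - 488706\right) = 203603 \left(\left(13 - 40101120\right) - 488706\right) = 203603 \left(-40101107 - 488706\right) = 203603 \left(-40589813\right) = -8264207696239$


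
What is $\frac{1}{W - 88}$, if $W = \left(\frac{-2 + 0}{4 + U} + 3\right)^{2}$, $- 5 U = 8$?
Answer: $- \frac{36}{2999} \approx -0.012004$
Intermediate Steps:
$U = - \frac{8}{5}$ ($U = \left(- \frac{1}{5}\right) 8 = - \frac{8}{5} \approx -1.6$)
$W = \frac{169}{36}$ ($W = \left(\frac{-2 + 0}{4 - \frac{8}{5}} + 3\right)^{2} = \left(- \frac{2}{\frac{12}{5}} + 3\right)^{2} = \left(\left(-2\right) \frac{5}{12} + 3\right)^{2} = \left(- \frac{5}{6} + 3\right)^{2} = \left(\frac{13}{6}\right)^{2} = \frac{169}{36} \approx 4.6944$)
$\frac{1}{W - 88} = \frac{1}{\frac{169}{36} - 88} = \frac{1}{- \frac{2999}{36}} = - \frac{36}{2999}$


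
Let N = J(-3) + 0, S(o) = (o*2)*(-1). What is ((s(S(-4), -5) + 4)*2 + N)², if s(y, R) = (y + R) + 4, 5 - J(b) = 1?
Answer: 676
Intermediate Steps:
J(b) = 4 (J(b) = 5 - 1*1 = 5 - 1 = 4)
S(o) = -2*o (S(o) = (2*o)*(-1) = -2*o)
N = 4 (N = 4 + 0 = 4)
s(y, R) = 4 + R + y (s(y, R) = (R + y) + 4 = 4 + R + y)
((s(S(-4), -5) + 4)*2 + N)² = (((4 - 5 - 2*(-4)) + 4)*2 + 4)² = (((4 - 5 + 8) + 4)*2 + 4)² = ((7 + 4)*2 + 4)² = (11*2 + 4)² = (22 + 4)² = 26² = 676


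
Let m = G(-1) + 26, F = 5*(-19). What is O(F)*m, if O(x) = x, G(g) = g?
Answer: -2375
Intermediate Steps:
F = -95
m = 25 (m = -1 + 26 = 25)
O(F)*m = -95*25 = -2375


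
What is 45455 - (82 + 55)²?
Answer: 26686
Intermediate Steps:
45455 - (82 + 55)² = 45455 - 1*137² = 45455 - 1*18769 = 45455 - 18769 = 26686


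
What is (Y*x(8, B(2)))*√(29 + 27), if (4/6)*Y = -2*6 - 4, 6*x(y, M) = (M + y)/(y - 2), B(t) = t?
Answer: -40*√14/3 ≈ -49.889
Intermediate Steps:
x(y, M) = (M + y)/(6*(-2 + y)) (x(y, M) = ((M + y)/(y - 2))/6 = ((M + y)/(-2 + y))/6 = (M + y)/(6*(-2 + y)))
Y = -24 (Y = 3*(-2*6 - 4)/2 = 3*(-12 - 4)/2 = (3/2)*(-16) = -24)
(Y*x(8, B(2)))*√(29 + 27) = (-4*(2 + 8)/(-2 + 8))*√(29 + 27) = (-4*10/6)*√56 = (-4*10/6)*(2*√14) = (-24*5/18)*(2*√14) = -40*√14/3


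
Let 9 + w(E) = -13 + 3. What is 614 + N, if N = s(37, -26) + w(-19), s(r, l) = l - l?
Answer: 595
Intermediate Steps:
s(r, l) = 0
w(E) = -19 (w(E) = -9 + (-13 + 3) = -9 - 10 = -19)
N = -19 (N = 0 - 19 = -19)
614 + N = 614 - 19 = 595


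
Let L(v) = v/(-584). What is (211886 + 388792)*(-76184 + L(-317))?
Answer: -13362424196121/292 ≈ -4.5762e+10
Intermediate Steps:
L(v) = -v/584 (L(v) = v*(-1/584) = -v/584)
(211886 + 388792)*(-76184 + L(-317)) = (211886 + 388792)*(-76184 - 1/584*(-317)) = 600678*(-76184 + 317/584) = 600678*(-44491139/584) = -13362424196121/292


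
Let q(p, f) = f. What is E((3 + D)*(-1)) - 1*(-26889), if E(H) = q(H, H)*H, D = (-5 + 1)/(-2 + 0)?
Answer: 26914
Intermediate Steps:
D = 2 (D = -4/(-2) = -4*(-½) = 2)
E(H) = H² (E(H) = H*H = H²)
E((3 + D)*(-1)) - 1*(-26889) = ((3 + 2)*(-1))² - 1*(-26889) = (5*(-1))² + 26889 = (-5)² + 26889 = 25 + 26889 = 26914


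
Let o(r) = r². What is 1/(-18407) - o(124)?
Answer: -283026033/18407 ≈ -15376.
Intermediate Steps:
1/(-18407) - o(124) = 1/(-18407) - 1*124² = -1/18407 - 1*15376 = -1/18407 - 15376 = -283026033/18407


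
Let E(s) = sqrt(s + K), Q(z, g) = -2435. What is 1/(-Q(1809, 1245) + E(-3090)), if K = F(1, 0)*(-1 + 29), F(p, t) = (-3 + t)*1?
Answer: 2435/5932399 - 23*I*sqrt(6)/5932399 ≈ 0.00041046 - 9.4967e-6*I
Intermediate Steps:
F(p, t) = -3 + t
K = -84 (K = (-3 + 0)*(-1 + 29) = -3*28 = -84)
E(s) = sqrt(-84 + s) (E(s) = sqrt(s - 84) = sqrt(-84 + s))
1/(-Q(1809, 1245) + E(-3090)) = 1/(-1*(-2435) + sqrt(-84 - 3090)) = 1/(2435 + sqrt(-3174)) = 1/(2435 + 23*I*sqrt(6))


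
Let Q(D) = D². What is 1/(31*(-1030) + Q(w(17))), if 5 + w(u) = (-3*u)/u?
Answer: -1/31866 ≈ -3.1381e-5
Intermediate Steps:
w(u) = -8 (w(u) = -5 + (-3*u)/u = -5 - 3 = -8)
1/(31*(-1030) + Q(w(17))) = 1/(31*(-1030) + (-8)²) = 1/(-31930 + 64) = 1/(-31866) = -1/31866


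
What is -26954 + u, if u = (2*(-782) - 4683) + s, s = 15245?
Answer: -17956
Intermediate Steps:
u = 8998 (u = (2*(-782) - 4683) + 15245 = (-1564 - 4683) + 15245 = -6247 + 15245 = 8998)
-26954 + u = -26954 + 8998 = -17956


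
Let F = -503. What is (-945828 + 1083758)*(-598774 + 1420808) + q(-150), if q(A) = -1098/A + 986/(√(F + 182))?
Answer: 2834578740683/25 - 986*I*√321/321 ≈ 1.1338e+11 - 55.033*I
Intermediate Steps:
q(A) = -1098/A - 986*I*√321/321 (q(A) = -1098/A + 986/(√(-503 + 182)) = -1098/A + 986/(√(-321)) = -1098/A + 986/((I*√321)) = -1098/A + 986*(-I*√321/321) = -1098/A - 986*I*√321/321)
(-945828 + 1083758)*(-598774 + 1420808) + q(-150) = (-945828 + 1083758)*(-598774 + 1420808) + (-1098/(-150) - 986*I*√321/321) = 137930*822034 + (-1098*(-1/150) - 986*I*√321/321) = 113383149620 + (183/25 - 986*I*√321/321) = 2834578740683/25 - 986*I*√321/321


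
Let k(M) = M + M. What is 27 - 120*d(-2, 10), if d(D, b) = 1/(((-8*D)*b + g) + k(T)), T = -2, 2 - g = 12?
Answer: 1911/73 ≈ 26.178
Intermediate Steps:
g = -10 (g = 2 - 1*12 = 2 - 12 = -10)
k(M) = 2*M
d(D, b) = 1/(-14 - 8*D*b) (d(D, b) = 1/(((-8*D)*b - 10) + 2*(-2)) = 1/((-8*D*b - 10) - 4) = 1/((-10 - 8*D*b) - 4) = 1/(-14 - 8*D*b))
27 - 120*d(-2, 10) = 27 - (-120)/(14 + 8*(-2)*10) = 27 - (-120)/(14 - 160) = 27 - (-120)/(-146) = 27 - (-120)*(-1)/146 = 27 - 120*1/146 = 27 - 60/73 = 1911/73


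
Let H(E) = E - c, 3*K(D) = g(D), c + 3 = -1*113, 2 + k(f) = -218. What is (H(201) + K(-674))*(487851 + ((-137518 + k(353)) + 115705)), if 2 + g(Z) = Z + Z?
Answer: -61953794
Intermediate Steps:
k(f) = -220 (k(f) = -2 - 218 = -220)
c = -116 (c = -3 - 1*113 = -3 - 113 = -116)
g(Z) = -2 + 2*Z (g(Z) = -2 + (Z + Z) = -2 + 2*Z)
K(D) = -⅔ + 2*D/3 (K(D) = (-2 + 2*D)/3 = -⅔ + 2*D/3)
H(E) = 116 + E (H(E) = E - 1*(-116) = E + 116 = 116 + E)
(H(201) + K(-674))*(487851 + ((-137518 + k(353)) + 115705)) = ((116 + 201) + (-⅔ + (⅔)*(-674)))*(487851 + ((-137518 - 220) + 115705)) = (317 + (-⅔ - 1348/3))*(487851 + (-137738 + 115705)) = (317 - 450)*(487851 - 22033) = -133*465818 = -61953794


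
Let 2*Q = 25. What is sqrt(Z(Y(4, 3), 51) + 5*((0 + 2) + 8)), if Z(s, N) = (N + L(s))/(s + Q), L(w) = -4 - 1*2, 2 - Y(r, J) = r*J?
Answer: 2*sqrt(17) ≈ 8.2462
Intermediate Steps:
Q = 25/2 (Q = (1/2)*25 = 25/2 ≈ 12.500)
Y(r, J) = 2 - J*r (Y(r, J) = 2 - r*J = 2 - J*r)
L(w) = -6 (L(w) = -4 - 2 = -6)
Z(s, N) = (-6 + N)/(25/2 + s) (Z(s, N) = (N - 6)/(s + 25/2) = (-6 + N)/(25/2 + s))
sqrt(Z(Y(4, 3), 51) + 5*((0 + 2) + 8)) = sqrt(2*(-6 + 51)/(25 + 2*(2 - 1*3*4)) + 5*((0 + 2) + 8)) = sqrt(2*45/(25 + 2*(2 - 12)) + 5*(2 + 8)) = sqrt(2*45/(25 + 2*(-10)) + 5*10) = sqrt(2*45/(25 - 20) + 50) = sqrt(2*45/5 + 50) = sqrt(2*(1/5)*45 + 50) = sqrt(18 + 50) = sqrt(68) = 2*sqrt(17)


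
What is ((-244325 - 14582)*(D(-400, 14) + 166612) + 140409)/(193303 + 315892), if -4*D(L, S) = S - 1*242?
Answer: -43151630374/509195 ≈ -84745.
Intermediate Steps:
D(L, S) = 121/2 - S/4 (D(L, S) = -(S - 1*242)/4 = -(S - 242)/4 = -(-242 + S)/4 = 121/2 - S/4)
((-244325 - 14582)*(D(-400, 14) + 166612) + 140409)/(193303 + 315892) = ((-244325 - 14582)*((121/2 - 1/4*14) + 166612) + 140409)/(193303 + 315892) = (-258907*((121/2 - 7/2) + 166612) + 140409)/509195 = (-258907*(57 + 166612) + 140409)*(1/509195) = (-258907*166669 + 140409)*(1/509195) = (-43151770783 + 140409)*(1/509195) = -43151630374*1/509195 = -43151630374/509195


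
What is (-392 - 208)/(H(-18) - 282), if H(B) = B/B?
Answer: 600/281 ≈ 2.1352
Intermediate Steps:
H(B) = 1
(-392 - 208)/(H(-18) - 282) = (-392 - 208)/(1 - 282) = -600/(-281) = -600*(-1/281) = 600/281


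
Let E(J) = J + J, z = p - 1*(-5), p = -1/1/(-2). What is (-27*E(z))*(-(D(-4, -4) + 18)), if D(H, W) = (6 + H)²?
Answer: 6534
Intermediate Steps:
p = ½ (p = -1*1*(-½) = -1*(-½) = ½ ≈ 0.50000)
z = 11/2 (z = ½ - 1*(-5) = ½ + 5 = 11/2 ≈ 5.5000)
E(J) = 2*J
(-27*E(z))*(-(D(-4, -4) + 18)) = (-54*11/2)*(-((6 - 4)² + 18)) = (-27*11)*(-(2² + 18)) = -(-297)*(4 + 18) = -(-297)*22 = -297*(-22) = 6534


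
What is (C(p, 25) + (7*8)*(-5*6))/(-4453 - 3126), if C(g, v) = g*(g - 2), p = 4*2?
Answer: 1632/7579 ≈ 0.21533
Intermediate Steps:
p = 8
C(g, v) = g*(-2 + g)
(C(p, 25) + (7*8)*(-5*6))/(-4453 - 3126) = (8*(-2 + 8) + (7*8)*(-5*6))/(-4453 - 3126) = (8*6 + 56*(-30))/(-7579) = (48 - 1680)*(-1/7579) = -1632*(-1/7579) = 1632/7579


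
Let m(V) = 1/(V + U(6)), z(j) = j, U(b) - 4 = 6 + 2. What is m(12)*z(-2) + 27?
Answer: 323/12 ≈ 26.917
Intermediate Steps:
U(b) = 12 (U(b) = 4 + (6 + 2) = 4 + 8 = 12)
m(V) = 1/(12 + V) (m(V) = 1/(V + 12) = 1/(12 + V))
m(12)*z(-2) + 27 = -2/(12 + 12) + 27 = -2/24 + 27 = (1/24)*(-2) + 27 = -1/12 + 27 = 323/12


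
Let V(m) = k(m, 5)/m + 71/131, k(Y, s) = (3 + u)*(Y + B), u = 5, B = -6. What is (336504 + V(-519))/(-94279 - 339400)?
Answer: -7626385835/9828467177 ≈ -0.77595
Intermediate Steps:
k(Y, s) = -48 + 8*Y (k(Y, s) = (3 + 5)*(Y - 6) = 8*(-6 + Y) = -48 + 8*Y)
V(m) = 71/131 + (-48 + 8*m)/m (V(m) = (-48 + 8*m)/m + 71/131 = 71/131 + (-48 + 8*m)/m)
(336504 + V(-519))/(-94279 - 339400) = (336504 + (1119/131 - 48/(-519)))/(-94279 - 339400) = (336504 + (1119/131 - 48*(-1/519)))/(-433679) = (336504 + (1119/131 + 16/173))*(-1/433679) = (336504 + 195683/22663)*(-1/433679) = (7626385835/22663)*(-1/433679) = -7626385835/9828467177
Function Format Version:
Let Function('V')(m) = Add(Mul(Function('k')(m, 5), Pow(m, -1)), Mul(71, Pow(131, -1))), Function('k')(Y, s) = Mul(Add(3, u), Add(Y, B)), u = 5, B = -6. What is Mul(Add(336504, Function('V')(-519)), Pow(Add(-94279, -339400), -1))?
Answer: Rational(-7626385835, 9828467177) ≈ -0.77595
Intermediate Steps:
Function('k')(Y, s) = Add(-48, Mul(8, Y)) (Function('k')(Y, s) = Mul(Add(3, 5), Add(Y, -6)) = Mul(8, Add(-6, Y)) = Add(-48, Mul(8, Y)))
Function('V')(m) = Add(Rational(71, 131), Mul(Pow(m, -1), Add(-48, Mul(8, m)))) (Function('V')(m) = Add(Mul(Add(-48, Mul(8, m)), Pow(m, -1)), Mul(71, Pow(131, -1))) = Add(Mul(Pow(m, -1), Add(-48, Mul(8, m))), Mul(71, Rational(1, 131))) = Add(Mul(Pow(m, -1), Add(-48, Mul(8, m))), Rational(71, 131)) = Add(Rational(71, 131), Mul(Pow(m, -1), Add(-48, Mul(8, m)))))
Mul(Add(336504, Function('V')(-519)), Pow(Add(-94279, -339400), -1)) = Mul(Add(336504, Add(Rational(1119, 131), Mul(-48, Pow(-519, -1)))), Pow(Add(-94279, -339400), -1)) = Mul(Add(336504, Add(Rational(1119, 131), Mul(-48, Rational(-1, 519)))), Pow(-433679, -1)) = Mul(Add(336504, Add(Rational(1119, 131), Rational(16, 173))), Rational(-1, 433679)) = Mul(Add(336504, Rational(195683, 22663)), Rational(-1, 433679)) = Mul(Rational(7626385835, 22663), Rational(-1, 433679)) = Rational(-7626385835, 9828467177)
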